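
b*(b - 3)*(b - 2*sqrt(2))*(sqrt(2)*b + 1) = sqrt(2)*b^4 - 3*sqrt(2)*b^3 - 3*b^3 - 2*sqrt(2)*b^2 + 9*b^2 + 6*sqrt(2)*b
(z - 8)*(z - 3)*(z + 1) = z^3 - 10*z^2 + 13*z + 24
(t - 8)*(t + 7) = t^2 - t - 56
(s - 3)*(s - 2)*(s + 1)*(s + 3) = s^4 - s^3 - 11*s^2 + 9*s + 18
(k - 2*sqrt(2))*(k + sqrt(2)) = k^2 - sqrt(2)*k - 4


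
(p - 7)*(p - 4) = p^2 - 11*p + 28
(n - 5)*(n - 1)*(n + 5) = n^3 - n^2 - 25*n + 25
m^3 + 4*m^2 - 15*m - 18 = (m - 3)*(m + 1)*(m + 6)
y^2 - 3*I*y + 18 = (y - 6*I)*(y + 3*I)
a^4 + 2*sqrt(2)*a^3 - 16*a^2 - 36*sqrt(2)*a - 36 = (a - 3*sqrt(2))*(a + sqrt(2))^2*(a + 3*sqrt(2))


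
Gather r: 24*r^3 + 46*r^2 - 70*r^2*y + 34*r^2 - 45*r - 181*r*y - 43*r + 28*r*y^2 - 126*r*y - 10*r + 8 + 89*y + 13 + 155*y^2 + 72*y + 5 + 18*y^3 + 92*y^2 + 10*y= 24*r^3 + r^2*(80 - 70*y) + r*(28*y^2 - 307*y - 98) + 18*y^3 + 247*y^2 + 171*y + 26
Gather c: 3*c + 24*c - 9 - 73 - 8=27*c - 90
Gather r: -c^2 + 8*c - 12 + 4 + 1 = -c^2 + 8*c - 7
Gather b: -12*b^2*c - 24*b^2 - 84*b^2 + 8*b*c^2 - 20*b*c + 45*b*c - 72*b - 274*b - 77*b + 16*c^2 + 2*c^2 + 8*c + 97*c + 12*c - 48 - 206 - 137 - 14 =b^2*(-12*c - 108) + b*(8*c^2 + 25*c - 423) + 18*c^2 + 117*c - 405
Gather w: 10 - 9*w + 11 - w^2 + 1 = -w^2 - 9*w + 22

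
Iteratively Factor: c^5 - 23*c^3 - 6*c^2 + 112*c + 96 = (c + 2)*(c^4 - 2*c^3 - 19*c^2 + 32*c + 48) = (c - 3)*(c + 2)*(c^3 + c^2 - 16*c - 16) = (c - 4)*(c - 3)*(c + 2)*(c^2 + 5*c + 4) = (c - 4)*(c - 3)*(c + 2)*(c + 4)*(c + 1)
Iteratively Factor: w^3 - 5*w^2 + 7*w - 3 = (w - 3)*(w^2 - 2*w + 1) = (w - 3)*(w - 1)*(w - 1)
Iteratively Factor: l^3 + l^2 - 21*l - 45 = (l - 5)*(l^2 + 6*l + 9) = (l - 5)*(l + 3)*(l + 3)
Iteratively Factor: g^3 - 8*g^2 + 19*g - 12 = (g - 4)*(g^2 - 4*g + 3) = (g - 4)*(g - 3)*(g - 1)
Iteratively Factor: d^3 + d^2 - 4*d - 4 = (d - 2)*(d^2 + 3*d + 2) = (d - 2)*(d + 1)*(d + 2)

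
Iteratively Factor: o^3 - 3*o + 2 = (o - 1)*(o^2 + o - 2) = (o - 1)*(o + 2)*(o - 1)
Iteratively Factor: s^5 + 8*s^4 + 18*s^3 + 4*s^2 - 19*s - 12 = (s + 1)*(s^4 + 7*s^3 + 11*s^2 - 7*s - 12) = (s - 1)*(s + 1)*(s^3 + 8*s^2 + 19*s + 12) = (s - 1)*(s + 1)*(s + 4)*(s^2 + 4*s + 3) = (s - 1)*(s + 1)*(s + 3)*(s + 4)*(s + 1)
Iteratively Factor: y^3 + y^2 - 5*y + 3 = (y - 1)*(y^2 + 2*y - 3) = (y - 1)^2*(y + 3)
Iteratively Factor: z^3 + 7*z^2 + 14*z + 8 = (z + 4)*(z^2 + 3*z + 2) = (z + 2)*(z + 4)*(z + 1)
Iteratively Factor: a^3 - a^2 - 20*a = (a + 4)*(a^2 - 5*a) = (a - 5)*(a + 4)*(a)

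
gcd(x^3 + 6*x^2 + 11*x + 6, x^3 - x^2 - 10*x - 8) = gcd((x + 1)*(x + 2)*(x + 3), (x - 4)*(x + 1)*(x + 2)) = x^2 + 3*x + 2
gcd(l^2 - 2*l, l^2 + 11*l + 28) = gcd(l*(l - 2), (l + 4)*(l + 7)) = 1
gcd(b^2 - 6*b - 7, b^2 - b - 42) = b - 7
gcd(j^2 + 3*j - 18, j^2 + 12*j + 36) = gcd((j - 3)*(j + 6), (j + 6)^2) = j + 6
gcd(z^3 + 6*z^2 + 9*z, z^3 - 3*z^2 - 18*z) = z^2 + 3*z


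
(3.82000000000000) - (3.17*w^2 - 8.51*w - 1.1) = -3.17*w^2 + 8.51*w + 4.92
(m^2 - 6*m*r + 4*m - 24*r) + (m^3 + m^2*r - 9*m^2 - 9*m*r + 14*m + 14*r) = m^3 + m^2*r - 8*m^2 - 15*m*r + 18*m - 10*r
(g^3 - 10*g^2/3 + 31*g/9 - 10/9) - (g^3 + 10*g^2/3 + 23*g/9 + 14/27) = -20*g^2/3 + 8*g/9 - 44/27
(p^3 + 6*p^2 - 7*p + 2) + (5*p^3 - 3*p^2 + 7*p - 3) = 6*p^3 + 3*p^2 - 1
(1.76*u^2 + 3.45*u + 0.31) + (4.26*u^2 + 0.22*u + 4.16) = 6.02*u^2 + 3.67*u + 4.47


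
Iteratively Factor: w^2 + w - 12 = (w - 3)*(w + 4)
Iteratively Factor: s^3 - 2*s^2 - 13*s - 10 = (s - 5)*(s^2 + 3*s + 2) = (s - 5)*(s + 1)*(s + 2)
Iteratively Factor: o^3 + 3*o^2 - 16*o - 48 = (o + 4)*(o^2 - o - 12) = (o - 4)*(o + 4)*(o + 3)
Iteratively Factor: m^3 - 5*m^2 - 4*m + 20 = (m - 2)*(m^2 - 3*m - 10) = (m - 5)*(m - 2)*(m + 2)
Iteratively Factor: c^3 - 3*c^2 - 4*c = (c)*(c^2 - 3*c - 4) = c*(c + 1)*(c - 4)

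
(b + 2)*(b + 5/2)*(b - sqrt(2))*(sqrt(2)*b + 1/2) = sqrt(2)*b^4 - 3*b^3/2 + 9*sqrt(2)*b^3/2 - 27*b^2/4 + 9*sqrt(2)*b^2/2 - 15*b/2 - 9*sqrt(2)*b/4 - 5*sqrt(2)/2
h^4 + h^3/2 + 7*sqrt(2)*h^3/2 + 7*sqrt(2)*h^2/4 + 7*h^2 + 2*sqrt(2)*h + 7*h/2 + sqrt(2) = (h + 1/2)*(h + sqrt(2)/2)*(h + sqrt(2))*(h + 2*sqrt(2))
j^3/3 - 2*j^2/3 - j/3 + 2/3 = (j/3 + 1/3)*(j - 2)*(j - 1)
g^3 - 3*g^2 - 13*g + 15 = (g - 5)*(g - 1)*(g + 3)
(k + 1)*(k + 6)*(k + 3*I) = k^3 + 7*k^2 + 3*I*k^2 + 6*k + 21*I*k + 18*I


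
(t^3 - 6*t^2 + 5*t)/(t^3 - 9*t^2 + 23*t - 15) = t/(t - 3)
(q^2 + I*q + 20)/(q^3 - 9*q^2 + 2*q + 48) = (q^2 + I*q + 20)/(q^3 - 9*q^2 + 2*q + 48)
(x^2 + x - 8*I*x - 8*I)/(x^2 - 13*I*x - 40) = (x + 1)/(x - 5*I)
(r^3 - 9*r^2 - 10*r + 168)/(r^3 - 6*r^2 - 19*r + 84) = (r - 6)/(r - 3)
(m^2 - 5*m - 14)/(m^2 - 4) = (m - 7)/(m - 2)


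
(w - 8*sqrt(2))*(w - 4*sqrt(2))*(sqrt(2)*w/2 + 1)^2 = w^4/2 - 5*sqrt(2)*w^3 + 9*w^2 + 52*sqrt(2)*w + 64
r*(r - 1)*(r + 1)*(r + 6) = r^4 + 6*r^3 - r^2 - 6*r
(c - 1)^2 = c^2 - 2*c + 1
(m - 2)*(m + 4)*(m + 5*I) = m^3 + 2*m^2 + 5*I*m^2 - 8*m + 10*I*m - 40*I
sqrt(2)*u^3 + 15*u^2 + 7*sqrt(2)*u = u*(u + 7*sqrt(2))*(sqrt(2)*u + 1)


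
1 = 1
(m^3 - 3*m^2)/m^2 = m - 3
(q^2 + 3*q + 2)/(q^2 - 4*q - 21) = (q^2 + 3*q + 2)/(q^2 - 4*q - 21)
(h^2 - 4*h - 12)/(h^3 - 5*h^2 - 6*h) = (h + 2)/(h*(h + 1))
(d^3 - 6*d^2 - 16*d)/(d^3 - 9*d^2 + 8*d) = (d + 2)/(d - 1)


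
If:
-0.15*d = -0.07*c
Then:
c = 2.14285714285714*d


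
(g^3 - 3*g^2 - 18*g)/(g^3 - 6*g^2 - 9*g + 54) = g/(g - 3)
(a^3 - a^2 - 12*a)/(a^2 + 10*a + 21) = a*(a - 4)/(a + 7)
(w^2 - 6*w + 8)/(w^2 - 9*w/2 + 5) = 2*(w - 4)/(2*w - 5)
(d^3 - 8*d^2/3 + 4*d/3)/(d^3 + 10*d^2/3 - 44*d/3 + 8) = d/(d + 6)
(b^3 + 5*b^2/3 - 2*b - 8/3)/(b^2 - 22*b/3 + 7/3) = (3*b^3 + 5*b^2 - 6*b - 8)/(3*b^2 - 22*b + 7)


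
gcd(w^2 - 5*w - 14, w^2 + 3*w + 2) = w + 2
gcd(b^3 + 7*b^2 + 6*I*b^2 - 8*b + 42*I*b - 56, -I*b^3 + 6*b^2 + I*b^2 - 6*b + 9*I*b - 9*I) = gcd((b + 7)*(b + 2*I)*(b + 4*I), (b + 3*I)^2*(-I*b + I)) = 1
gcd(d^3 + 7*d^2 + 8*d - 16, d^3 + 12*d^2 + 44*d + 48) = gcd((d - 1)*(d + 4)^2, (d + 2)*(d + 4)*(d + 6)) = d + 4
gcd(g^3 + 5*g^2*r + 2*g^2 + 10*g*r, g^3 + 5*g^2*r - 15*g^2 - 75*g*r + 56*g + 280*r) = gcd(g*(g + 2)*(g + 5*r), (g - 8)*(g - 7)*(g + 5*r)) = g + 5*r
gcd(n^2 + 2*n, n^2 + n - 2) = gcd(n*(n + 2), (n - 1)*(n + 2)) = n + 2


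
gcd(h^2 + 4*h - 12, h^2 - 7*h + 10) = h - 2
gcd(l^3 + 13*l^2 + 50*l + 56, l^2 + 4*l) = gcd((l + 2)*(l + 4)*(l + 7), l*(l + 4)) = l + 4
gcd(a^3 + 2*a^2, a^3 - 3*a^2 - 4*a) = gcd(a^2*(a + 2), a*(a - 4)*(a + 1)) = a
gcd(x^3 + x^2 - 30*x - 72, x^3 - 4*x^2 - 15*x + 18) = x^2 - 3*x - 18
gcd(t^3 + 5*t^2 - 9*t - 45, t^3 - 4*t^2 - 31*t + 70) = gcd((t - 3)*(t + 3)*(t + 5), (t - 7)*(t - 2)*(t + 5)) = t + 5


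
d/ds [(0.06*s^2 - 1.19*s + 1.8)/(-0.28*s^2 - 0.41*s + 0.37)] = (-0.3578*s^2 + 1.0524*s + 0.2977)/(0.0784*s^4 + 0.2296*s^3 - 0.0391000000000001*s^2 - 0.3034*s + 0.1369)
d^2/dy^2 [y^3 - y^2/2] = 6*y - 1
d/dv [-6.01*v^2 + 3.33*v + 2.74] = 3.33 - 12.02*v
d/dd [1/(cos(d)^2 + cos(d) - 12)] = (2*cos(d) + 1)*sin(d)/(cos(d)^2 + cos(d) - 12)^2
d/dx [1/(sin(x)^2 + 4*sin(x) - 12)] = -2*(sin(x) + 2)*cos(x)/(sin(x)^2 + 4*sin(x) - 12)^2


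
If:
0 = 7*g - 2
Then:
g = 2/7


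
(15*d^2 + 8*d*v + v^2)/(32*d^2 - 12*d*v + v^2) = (15*d^2 + 8*d*v + v^2)/(32*d^2 - 12*d*v + v^2)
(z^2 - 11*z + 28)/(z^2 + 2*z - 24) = (z - 7)/(z + 6)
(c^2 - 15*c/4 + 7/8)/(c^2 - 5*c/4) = (8*c^2 - 30*c + 7)/(2*c*(4*c - 5))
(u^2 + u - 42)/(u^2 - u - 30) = (u + 7)/(u + 5)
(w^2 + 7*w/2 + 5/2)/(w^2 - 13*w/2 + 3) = (2*w^2 + 7*w + 5)/(2*w^2 - 13*w + 6)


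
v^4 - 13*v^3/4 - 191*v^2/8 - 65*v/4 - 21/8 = (v - 7)*(v + 1/4)*(v + 1/2)*(v + 3)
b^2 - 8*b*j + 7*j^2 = (b - 7*j)*(b - j)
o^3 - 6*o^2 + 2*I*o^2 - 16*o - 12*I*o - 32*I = (o - 8)*(o + 2)*(o + 2*I)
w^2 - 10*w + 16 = (w - 8)*(w - 2)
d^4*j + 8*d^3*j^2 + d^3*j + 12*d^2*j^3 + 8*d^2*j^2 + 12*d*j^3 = d*(d + 2*j)*(d + 6*j)*(d*j + j)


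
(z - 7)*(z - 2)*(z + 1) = z^3 - 8*z^2 + 5*z + 14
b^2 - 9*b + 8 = (b - 8)*(b - 1)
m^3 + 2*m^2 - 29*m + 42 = (m - 3)*(m - 2)*(m + 7)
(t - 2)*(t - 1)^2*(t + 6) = t^4 + 2*t^3 - 19*t^2 + 28*t - 12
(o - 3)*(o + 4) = o^2 + o - 12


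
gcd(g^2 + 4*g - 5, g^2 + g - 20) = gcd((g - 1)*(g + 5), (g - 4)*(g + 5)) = g + 5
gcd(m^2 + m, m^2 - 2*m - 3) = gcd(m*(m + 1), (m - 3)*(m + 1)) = m + 1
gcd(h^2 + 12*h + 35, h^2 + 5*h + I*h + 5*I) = h + 5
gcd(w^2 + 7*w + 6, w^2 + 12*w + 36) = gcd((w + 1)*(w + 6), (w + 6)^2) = w + 6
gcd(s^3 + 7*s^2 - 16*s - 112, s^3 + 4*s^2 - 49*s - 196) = s^2 + 11*s + 28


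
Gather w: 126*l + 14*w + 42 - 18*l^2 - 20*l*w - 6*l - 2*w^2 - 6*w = -18*l^2 + 120*l - 2*w^2 + w*(8 - 20*l) + 42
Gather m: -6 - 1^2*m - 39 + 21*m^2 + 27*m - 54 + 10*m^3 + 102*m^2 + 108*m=10*m^3 + 123*m^2 + 134*m - 99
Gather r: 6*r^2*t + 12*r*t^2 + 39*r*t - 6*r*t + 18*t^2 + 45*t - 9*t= 6*r^2*t + r*(12*t^2 + 33*t) + 18*t^2 + 36*t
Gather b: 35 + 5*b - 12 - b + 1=4*b + 24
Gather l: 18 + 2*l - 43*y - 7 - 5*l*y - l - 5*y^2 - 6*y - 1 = l*(1 - 5*y) - 5*y^2 - 49*y + 10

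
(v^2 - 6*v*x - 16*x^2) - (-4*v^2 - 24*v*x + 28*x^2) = 5*v^2 + 18*v*x - 44*x^2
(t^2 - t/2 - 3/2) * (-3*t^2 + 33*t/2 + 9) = -3*t^4 + 18*t^3 + 21*t^2/4 - 117*t/4 - 27/2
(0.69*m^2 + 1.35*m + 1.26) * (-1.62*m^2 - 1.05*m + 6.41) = -1.1178*m^4 - 2.9115*m^3 + 0.964199999999999*m^2 + 7.3305*m + 8.0766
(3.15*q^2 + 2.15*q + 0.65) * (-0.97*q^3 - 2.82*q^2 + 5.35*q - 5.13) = -3.0555*q^5 - 10.9685*q^4 + 10.159*q^3 - 6.49*q^2 - 7.552*q - 3.3345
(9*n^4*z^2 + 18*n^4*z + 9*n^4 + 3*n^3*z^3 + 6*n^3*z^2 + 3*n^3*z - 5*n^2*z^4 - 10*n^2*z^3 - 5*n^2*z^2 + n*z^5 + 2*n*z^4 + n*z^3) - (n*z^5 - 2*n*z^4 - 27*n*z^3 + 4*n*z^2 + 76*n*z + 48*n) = 9*n^4*z^2 + 18*n^4*z + 9*n^4 + 3*n^3*z^3 + 6*n^3*z^2 + 3*n^3*z - 5*n^2*z^4 - 10*n^2*z^3 - 5*n^2*z^2 + 4*n*z^4 + 28*n*z^3 - 4*n*z^2 - 76*n*z - 48*n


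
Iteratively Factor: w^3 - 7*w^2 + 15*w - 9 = (w - 3)*(w^2 - 4*w + 3) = (w - 3)*(w - 1)*(w - 3)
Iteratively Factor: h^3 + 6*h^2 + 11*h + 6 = (h + 1)*(h^2 + 5*h + 6) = (h + 1)*(h + 2)*(h + 3)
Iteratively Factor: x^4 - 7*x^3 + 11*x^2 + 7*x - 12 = (x - 1)*(x^3 - 6*x^2 + 5*x + 12) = (x - 1)*(x + 1)*(x^2 - 7*x + 12) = (x - 3)*(x - 1)*(x + 1)*(x - 4)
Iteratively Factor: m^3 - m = (m)*(m^2 - 1) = m*(m + 1)*(m - 1)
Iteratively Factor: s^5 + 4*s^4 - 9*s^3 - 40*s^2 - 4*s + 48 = (s + 2)*(s^4 + 2*s^3 - 13*s^2 - 14*s + 24) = (s + 2)*(s + 4)*(s^3 - 2*s^2 - 5*s + 6) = (s + 2)^2*(s + 4)*(s^2 - 4*s + 3) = (s - 3)*(s + 2)^2*(s + 4)*(s - 1)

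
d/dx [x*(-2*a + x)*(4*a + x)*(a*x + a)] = a*(-16*a^2*x - 8*a^2 + 6*a*x^2 + 4*a*x + 4*x^3 + 3*x^2)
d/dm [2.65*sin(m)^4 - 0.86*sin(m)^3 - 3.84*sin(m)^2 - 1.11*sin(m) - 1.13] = (10.6*sin(m)^3 - 2.58*sin(m)^2 - 7.68*sin(m) - 1.11)*cos(m)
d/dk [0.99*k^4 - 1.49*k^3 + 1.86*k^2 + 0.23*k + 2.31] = 3.96*k^3 - 4.47*k^2 + 3.72*k + 0.23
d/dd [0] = 0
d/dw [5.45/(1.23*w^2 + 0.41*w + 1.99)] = (-13.407*w - 2.2345)/(1.23*w^2 + 0.41*w + 1.99)^2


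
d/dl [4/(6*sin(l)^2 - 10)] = -24*sin(2*l)/(3*cos(2*l) + 7)^2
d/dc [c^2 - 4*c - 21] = 2*c - 4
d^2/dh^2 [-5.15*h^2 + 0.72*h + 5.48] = -10.3000000000000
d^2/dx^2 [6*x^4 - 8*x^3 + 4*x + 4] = 24*x*(3*x - 2)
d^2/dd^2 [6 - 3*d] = 0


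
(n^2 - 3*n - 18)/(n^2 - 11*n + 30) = (n + 3)/(n - 5)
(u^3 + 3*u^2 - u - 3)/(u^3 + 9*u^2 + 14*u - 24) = (u^2 + 4*u + 3)/(u^2 + 10*u + 24)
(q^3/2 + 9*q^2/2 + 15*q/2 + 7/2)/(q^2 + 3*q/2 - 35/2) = (q^3 + 9*q^2 + 15*q + 7)/(2*q^2 + 3*q - 35)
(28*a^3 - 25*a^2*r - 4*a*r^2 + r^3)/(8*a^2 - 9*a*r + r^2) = (-28*a^2 - 3*a*r + r^2)/(-8*a + r)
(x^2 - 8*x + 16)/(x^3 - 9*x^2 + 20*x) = (x - 4)/(x*(x - 5))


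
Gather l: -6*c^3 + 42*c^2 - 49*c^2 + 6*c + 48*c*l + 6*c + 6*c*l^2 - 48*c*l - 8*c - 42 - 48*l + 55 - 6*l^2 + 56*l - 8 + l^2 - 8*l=-6*c^3 - 7*c^2 + 4*c + l^2*(6*c - 5) + 5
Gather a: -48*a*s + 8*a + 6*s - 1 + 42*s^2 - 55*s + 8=a*(8 - 48*s) + 42*s^2 - 49*s + 7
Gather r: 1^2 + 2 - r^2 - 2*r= -r^2 - 2*r + 3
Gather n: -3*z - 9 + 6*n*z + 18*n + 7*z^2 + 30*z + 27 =n*(6*z + 18) + 7*z^2 + 27*z + 18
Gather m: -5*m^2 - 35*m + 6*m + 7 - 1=-5*m^2 - 29*m + 6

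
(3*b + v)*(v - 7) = 3*b*v - 21*b + v^2 - 7*v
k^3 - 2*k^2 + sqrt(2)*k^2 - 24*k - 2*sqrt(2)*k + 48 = (k - 2)*(k - 3*sqrt(2))*(k + 4*sqrt(2))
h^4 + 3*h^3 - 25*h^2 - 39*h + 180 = (h - 3)^2*(h + 4)*(h + 5)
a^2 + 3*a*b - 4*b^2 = (a - b)*(a + 4*b)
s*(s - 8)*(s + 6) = s^3 - 2*s^2 - 48*s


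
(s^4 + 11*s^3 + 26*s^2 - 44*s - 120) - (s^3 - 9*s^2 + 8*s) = s^4 + 10*s^3 + 35*s^2 - 52*s - 120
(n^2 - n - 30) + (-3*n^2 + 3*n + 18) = -2*n^2 + 2*n - 12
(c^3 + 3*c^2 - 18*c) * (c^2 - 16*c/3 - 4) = c^5 - 7*c^4/3 - 38*c^3 + 84*c^2 + 72*c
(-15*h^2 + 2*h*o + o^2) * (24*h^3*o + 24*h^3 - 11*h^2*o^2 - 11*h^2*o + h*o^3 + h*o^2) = -360*h^5*o - 360*h^5 + 213*h^4*o^2 + 213*h^4*o - 13*h^3*o^3 - 13*h^3*o^2 - 9*h^2*o^4 - 9*h^2*o^3 + h*o^5 + h*o^4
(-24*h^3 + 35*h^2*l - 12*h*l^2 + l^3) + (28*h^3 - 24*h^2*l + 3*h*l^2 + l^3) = 4*h^3 + 11*h^2*l - 9*h*l^2 + 2*l^3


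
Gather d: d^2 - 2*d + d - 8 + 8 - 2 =d^2 - d - 2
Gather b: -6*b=-6*b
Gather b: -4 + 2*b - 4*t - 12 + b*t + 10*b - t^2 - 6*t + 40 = b*(t + 12) - t^2 - 10*t + 24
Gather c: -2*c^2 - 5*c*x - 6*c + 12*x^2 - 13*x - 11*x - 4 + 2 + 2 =-2*c^2 + c*(-5*x - 6) + 12*x^2 - 24*x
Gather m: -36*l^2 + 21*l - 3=-36*l^2 + 21*l - 3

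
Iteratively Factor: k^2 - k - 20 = (k + 4)*(k - 5)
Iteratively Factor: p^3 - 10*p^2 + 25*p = (p - 5)*(p^2 - 5*p) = p*(p - 5)*(p - 5)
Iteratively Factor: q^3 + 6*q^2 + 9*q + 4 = (q + 4)*(q^2 + 2*q + 1) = (q + 1)*(q + 4)*(q + 1)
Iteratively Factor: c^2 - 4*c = (c - 4)*(c)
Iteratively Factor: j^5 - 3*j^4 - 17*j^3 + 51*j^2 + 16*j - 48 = (j - 4)*(j^4 + j^3 - 13*j^2 - j + 12) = (j - 4)*(j - 3)*(j^3 + 4*j^2 - j - 4) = (j - 4)*(j - 3)*(j - 1)*(j^2 + 5*j + 4) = (j - 4)*(j - 3)*(j - 1)*(j + 4)*(j + 1)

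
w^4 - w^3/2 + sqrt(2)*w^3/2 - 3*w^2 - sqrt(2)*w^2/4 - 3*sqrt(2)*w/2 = w*(w - 2)*(w + 3/2)*(w + sqrt(2)/2)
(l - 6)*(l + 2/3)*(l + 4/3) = l^3 - 4*l^2 - 100*l/9 - 16/3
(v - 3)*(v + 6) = v^2 + 3*v - 18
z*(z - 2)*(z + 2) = z^3 - 4*z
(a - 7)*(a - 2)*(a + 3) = a^3 - 6*a^2 - 13*a + 42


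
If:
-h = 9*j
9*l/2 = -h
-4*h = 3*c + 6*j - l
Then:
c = 16*l/3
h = -9*l/2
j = l/2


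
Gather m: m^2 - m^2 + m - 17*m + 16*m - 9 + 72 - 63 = 0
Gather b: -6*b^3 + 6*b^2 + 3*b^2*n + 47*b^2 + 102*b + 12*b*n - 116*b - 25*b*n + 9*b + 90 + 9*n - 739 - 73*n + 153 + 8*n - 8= -6*b^3 + b^2*(3*n + 53) + b*(-13*n - 5) - 56*n - 504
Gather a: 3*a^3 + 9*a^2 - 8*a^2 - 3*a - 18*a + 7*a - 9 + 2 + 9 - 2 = 3*a^3 + a^2 - 14*a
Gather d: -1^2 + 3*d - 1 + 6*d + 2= 9*d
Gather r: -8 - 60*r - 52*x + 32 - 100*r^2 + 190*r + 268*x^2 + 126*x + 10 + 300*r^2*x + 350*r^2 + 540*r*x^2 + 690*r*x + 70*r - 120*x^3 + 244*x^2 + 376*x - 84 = r^2*(300*x + 250) + r*(540*x^2 + 690*x + 200) - 120*x^3 + 512*x^2 + 450*x - 50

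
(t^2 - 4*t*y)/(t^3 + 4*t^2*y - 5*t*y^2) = (t - 4*y)/(t^2 + 4*t*y - 5*y^2)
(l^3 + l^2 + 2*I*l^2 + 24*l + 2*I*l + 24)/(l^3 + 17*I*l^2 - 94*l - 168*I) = (l^2 + l*(1 - 4*I) - 4*I)/(l^2 + 11*I*l - 28)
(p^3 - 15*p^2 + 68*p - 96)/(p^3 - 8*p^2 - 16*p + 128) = (p - 3)/(p + 4)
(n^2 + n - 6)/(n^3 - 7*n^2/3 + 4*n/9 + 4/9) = 9*(n + 3)/(9*n^2 - 3*n - 2)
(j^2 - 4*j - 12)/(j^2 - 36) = (j + 2)/(j + 6)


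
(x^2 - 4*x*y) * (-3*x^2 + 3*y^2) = -3*x^4 + 12*x^3*y + 3*x^2*y^2 - 12*x*y^3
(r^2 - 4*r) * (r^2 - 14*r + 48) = r^4 - 18*r^3 + 104*r^2 - 192*r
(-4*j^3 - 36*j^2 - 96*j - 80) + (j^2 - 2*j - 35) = -4*j^3 - 35*j^2 - 98*j - 115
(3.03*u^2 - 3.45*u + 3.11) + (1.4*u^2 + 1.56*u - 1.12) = 4.43*u^2 - 1.89*u + 1.99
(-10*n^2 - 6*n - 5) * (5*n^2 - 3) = -50*n^4 - 30*n^3 + 5*n^2 + 18*n + 15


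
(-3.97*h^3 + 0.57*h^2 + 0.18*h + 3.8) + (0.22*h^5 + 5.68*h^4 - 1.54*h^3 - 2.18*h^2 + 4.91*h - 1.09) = 0.22*h^5 + 5.68*h^4 - 5.51*h^3 - 1.61*h^2 + 5.09*h + 2.71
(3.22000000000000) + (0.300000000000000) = 3.52000000000000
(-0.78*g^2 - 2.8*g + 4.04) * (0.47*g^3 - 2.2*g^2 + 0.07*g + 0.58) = -0.3666*g^5 + 0.4*g^4 + 8.0042*g^3 - 9.5364*g^2 - 1.3412*g + 2.3432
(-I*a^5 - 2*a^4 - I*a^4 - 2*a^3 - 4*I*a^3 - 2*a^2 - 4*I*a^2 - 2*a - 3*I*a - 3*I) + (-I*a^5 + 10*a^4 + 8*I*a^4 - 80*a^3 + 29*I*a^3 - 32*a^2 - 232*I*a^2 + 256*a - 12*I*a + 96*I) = -2*I*a^5 + 8*a^4 + 7*I*a^4 - 82*a^3 + 25*I*a^3 - 34*a^2 - 236*I*a^2 + 254*a - 15*I*a + 93*I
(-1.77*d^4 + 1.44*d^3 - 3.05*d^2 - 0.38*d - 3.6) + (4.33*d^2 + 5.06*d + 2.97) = -1.77*d^4 + 1.44*d^3 + 1.28*d^2 + 4.68*d - 0.63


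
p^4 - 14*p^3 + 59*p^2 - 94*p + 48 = (p - 8)*(p - 3)*(p - 2)*(p - 1)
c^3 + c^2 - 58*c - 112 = (c - 8)*(c + 2)*(c + 7)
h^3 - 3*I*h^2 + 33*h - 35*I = (h - 7*I)*(h - I)*(h + 5*I)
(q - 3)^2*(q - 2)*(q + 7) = q^4 - q^3 - 35*q^2 + 129*q - 126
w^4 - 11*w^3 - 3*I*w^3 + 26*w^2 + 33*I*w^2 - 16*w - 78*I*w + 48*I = (w - 8)*(w - 2)*(w - 1)*(w - 3*I)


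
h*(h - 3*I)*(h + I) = h^3 - 2*I*h^2 + 3*h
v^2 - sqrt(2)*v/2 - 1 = (v - sqrt(2))*(v + sqrt(2)/2)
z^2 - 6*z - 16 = (z - 8)*(z + 2)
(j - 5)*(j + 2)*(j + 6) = j^3 + 3*j^2 - 28*j - 60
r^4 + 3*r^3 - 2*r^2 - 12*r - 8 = (r - 2)*(r + 1)*(r + 2)^2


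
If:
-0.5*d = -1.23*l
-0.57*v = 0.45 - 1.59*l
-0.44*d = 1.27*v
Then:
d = 0.53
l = 0.22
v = -0.18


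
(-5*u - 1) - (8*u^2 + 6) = -8*u^2 - 5*u - 7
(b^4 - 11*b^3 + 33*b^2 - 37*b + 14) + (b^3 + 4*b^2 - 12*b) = b^4 - 10*b^3 + 37*b^2 - 49*b + 14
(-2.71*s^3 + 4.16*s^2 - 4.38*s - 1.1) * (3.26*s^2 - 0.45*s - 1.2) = -8.8346*s^5 + 14.7811*s^4 - 12.8988*s^3 - 6.607*s^2 + 5.751*s + 1.32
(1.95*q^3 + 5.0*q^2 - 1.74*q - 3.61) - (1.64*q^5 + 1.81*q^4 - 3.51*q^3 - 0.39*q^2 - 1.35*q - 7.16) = -1.64*q^5 - 1.81*q^4 + 5.46*q^3 + 5.39*q^2 - 0.39*q + 3.55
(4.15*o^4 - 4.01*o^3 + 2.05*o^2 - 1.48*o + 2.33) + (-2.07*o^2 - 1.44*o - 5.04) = 4.15*o^4 - 4.01*o^3 - 0.02*o^2 - 2.92*o - 2.71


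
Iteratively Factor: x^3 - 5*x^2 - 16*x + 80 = (x - 5)*(x^2 - 16) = (x - 5)*(x - 4)*(x + 4)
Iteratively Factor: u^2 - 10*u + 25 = (u - 5)*(u - 5)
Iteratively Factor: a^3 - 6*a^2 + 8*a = (a)*(a^2 - 6*a + 8) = a*(a - 2)*(a - 4)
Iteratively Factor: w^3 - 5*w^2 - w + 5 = (w + 1)*(w^2 - 6*w + 5) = (w - 1)*(w + 1)*(w - 5)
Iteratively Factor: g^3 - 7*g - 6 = (g - 3)*(g^2 + 3*g + 2) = (g - 3)*(g + 2)*(g + 1)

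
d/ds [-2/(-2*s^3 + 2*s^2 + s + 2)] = 2*(-6*s^2 + 4*s + 1)/(-2*s^3 + 2*s^2 + s + 2)^2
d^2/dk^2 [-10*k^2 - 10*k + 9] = -20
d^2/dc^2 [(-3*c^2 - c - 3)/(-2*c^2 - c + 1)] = 2*(-2*c^3 + 54*c^2 + 24*c + 13)/(8*c^6 + 12*c^5 - 6*c^4 - 11*c^3 + 3*c^2 + 3*c - 1)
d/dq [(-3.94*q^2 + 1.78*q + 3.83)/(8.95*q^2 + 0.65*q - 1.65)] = (-18.492*q^2 - 55.555*q - 5.4265)/(80.1025*q^4 + 11.635*q^3 - 29.1125*q^2 - 2.145*q + 2.7225)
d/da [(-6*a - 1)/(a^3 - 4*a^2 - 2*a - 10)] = (12*a^3 - 21*a^2 - 8*a + 58)/(a^6 - 8*a^5 + 12*a^4 - 4*a^3 + 84*a^2 + 40*a + 100)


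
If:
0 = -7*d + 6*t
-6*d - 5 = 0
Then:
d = -5/6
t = -35/36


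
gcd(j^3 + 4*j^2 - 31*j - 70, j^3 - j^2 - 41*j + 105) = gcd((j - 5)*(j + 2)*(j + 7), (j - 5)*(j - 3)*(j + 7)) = j^2 + 2*j - 35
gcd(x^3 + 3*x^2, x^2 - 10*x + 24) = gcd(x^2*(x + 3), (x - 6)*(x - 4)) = 1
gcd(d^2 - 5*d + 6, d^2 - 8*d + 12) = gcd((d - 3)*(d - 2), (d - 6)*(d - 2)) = d - 2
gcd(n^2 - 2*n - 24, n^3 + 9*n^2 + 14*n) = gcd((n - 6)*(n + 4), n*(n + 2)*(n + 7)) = 1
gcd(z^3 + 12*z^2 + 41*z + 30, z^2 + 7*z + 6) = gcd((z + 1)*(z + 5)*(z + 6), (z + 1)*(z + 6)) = z^2 + 7*z + 6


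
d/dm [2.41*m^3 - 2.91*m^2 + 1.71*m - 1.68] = 7.23*m^2 - 5.82*m + 1.71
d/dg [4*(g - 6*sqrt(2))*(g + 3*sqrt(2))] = 8*g - 12*sqrt(2)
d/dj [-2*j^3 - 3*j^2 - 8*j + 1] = -6*j^2 - 6*j - 8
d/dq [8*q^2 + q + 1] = 16*q + 1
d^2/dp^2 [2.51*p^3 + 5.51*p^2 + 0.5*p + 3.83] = 15.06*p + 11.02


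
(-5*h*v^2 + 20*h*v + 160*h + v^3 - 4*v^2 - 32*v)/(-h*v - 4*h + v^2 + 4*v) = (-5*h*v + 40*h + v^2 - 8*v)/(-h + v)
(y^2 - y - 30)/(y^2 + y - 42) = (y + 5)/(y + 7)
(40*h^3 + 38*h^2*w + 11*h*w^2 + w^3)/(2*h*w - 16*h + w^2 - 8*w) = (20*h^2 + 9*h*w + w^2)/(w - 8)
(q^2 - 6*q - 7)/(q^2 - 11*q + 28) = (q + 1)/(q - 4)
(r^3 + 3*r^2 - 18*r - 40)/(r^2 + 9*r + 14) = (r^2 + r - 20)/(r + 7)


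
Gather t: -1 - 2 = -3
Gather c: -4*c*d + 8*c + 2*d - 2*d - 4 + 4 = c*(8 - 4*d)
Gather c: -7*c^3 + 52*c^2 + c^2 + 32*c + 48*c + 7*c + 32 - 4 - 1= -7*c^3 + 53*c^2 + 87*c + 27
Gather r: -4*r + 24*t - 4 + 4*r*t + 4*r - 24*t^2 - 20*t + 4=4*r*t - 24*t^2 + 4*t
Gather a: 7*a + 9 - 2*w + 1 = 7*a - 2*w + 10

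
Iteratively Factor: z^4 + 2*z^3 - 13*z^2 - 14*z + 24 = (z + 4)*(z^3 - 2*z^2 - 5*z + 6) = (z + 2)*(z + 4)*(z^2 - 4*z + 3) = (z - 1)*(z + 2)*(z + 4)*(z - 3)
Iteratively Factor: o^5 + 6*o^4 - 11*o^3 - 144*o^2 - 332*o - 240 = (o + 4)*(o^4 + 2*o^3 - 19*o^2 - 68*o - 60) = (o - 5)*(o + 4)*(o^3 + 7*o^2 + 16*o + 12) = (o - 5)*(o + 3)*(o + 4)*(o^2 + 4*o + 4) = (o - 5)*(o + 2)*(o + 3)*(o + 4)*(o + 2)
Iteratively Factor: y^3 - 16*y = (y - 4)*(y^2 + 4*y) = (y - 4)*(y + 4)*(y)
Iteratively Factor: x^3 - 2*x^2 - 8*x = (x - 4)*(x^2 + 2*x) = x*(x - 4)*(x + 2)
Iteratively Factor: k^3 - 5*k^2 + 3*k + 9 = (k + 1)*(k^2 - 6*k + 9) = (k - 3)*(k + 1)*(k - 3)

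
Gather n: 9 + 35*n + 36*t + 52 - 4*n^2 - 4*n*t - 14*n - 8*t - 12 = -4*n^2 + n*(21 - 4*t) + 28*t + 49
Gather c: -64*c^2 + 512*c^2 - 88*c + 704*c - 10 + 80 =448*c^2 + 616*c + 70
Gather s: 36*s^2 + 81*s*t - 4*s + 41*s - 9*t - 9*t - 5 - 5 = 36*s^2 + s*(81*t + 37) - 18*t - 10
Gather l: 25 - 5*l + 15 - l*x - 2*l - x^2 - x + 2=l*(-x - 7) - x^2 - x + 42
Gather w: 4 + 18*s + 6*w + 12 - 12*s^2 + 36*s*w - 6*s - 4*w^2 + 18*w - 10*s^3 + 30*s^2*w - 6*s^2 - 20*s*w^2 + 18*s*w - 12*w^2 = -10*s^3 - 18*s^2 + 12*s + w^2*(-20*s - 16) + w*(30*s^2 + 54*s + 24) + 16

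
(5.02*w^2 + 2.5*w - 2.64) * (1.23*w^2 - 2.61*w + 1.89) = 6.1746*w^4 - 10.0272*w^3 - 0.284400000000002*w^2 + 11.6154*w - 4.9896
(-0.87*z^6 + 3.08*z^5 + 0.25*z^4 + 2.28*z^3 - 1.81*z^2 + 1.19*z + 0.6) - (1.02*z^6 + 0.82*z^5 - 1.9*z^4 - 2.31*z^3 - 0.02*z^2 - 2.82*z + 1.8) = -1.89*z^6 + 2.26*z^5 + 2.15*z^4 + 4.59*z^3 - 1.79*z^2 + 4.01*z - 1.2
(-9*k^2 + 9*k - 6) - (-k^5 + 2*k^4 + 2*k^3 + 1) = k^5 - 2*k^4 - 2*k^3 - 9*k^2 + 9*k - 7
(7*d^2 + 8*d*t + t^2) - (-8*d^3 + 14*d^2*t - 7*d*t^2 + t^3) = 8*d^3 - 14*d^2*t + 7*d^2 + 7*d*t^2 + 8*d*t - t^3 + t^2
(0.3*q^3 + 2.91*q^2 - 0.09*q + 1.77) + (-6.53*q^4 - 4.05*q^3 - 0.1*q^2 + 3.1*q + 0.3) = -6.53*q^4 - 3.75*q^3 + 2.81*q^2 + 3.01*q + 2.07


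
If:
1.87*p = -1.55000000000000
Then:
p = -0.83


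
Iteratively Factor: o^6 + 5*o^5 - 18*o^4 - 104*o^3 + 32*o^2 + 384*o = (o - 2)*(o^5 + 7*o^4 - 4*o^3 - 112*o^2 - 192*o) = (o - 2)*(o + 4)*(o^4 + 3*o^3 - 16*o^2 - 48*o) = (o - 4)*(o - 2)*(o + 4)*(o^3 + 7*o^2 + 12*o) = (o - 4)*(o - 2)*(o + 3)*(o + 4)*(o^2 + 4*o) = (o - 4)*(o - 2)*(o + 3)*(o + 4)^2*(o)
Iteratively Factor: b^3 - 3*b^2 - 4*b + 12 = (b - 3)*(b^2 - 4) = (b - 3)*(b - 2)*(b + 2)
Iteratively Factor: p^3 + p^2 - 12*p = (p)*(p^2 + p - 12) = p*(p - 3)*(p + 4)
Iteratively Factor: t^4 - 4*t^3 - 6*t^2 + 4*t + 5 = (t - 5)*(t^3 + t^2 - t - 1) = (t - 5)*(t - 1)*(t^2 + 2*t + 1) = (t - 5)*(t - 1)*(t + 1)*(t + 1)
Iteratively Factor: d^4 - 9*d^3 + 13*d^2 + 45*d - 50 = (d - 5)*(d^3 - 4*d^2 - 7*d + 10) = (d - 5)*(d - 1)*(d^2 - 3*d - 10) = (d - 5)*(d - 1)*(d + 2)*(d - 5)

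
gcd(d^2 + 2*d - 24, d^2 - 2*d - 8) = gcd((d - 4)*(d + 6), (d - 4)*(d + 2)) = d - 4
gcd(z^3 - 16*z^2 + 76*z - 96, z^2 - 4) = z - 2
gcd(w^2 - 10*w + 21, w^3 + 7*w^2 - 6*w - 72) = w - 3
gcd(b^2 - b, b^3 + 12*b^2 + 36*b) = b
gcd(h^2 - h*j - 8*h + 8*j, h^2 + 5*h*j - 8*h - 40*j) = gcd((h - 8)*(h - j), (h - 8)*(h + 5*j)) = h - 8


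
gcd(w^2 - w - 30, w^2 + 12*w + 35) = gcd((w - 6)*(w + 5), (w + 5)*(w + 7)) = w + 5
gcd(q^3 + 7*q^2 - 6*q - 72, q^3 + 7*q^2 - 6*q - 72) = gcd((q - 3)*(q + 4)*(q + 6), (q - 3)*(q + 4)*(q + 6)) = q^3 + 7*q^2 - 6*q - 72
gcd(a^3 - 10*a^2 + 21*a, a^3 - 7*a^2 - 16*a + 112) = a - 7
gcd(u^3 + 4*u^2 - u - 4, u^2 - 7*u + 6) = u - 1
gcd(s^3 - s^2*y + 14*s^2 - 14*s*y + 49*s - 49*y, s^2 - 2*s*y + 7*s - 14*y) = s + 7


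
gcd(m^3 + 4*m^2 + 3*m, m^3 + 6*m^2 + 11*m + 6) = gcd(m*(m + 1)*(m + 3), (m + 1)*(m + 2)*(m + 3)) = m^2 + 4*m + 3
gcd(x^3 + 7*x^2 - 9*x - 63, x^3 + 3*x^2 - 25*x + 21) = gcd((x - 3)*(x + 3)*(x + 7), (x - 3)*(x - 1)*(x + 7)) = x^2 + 4*x - 21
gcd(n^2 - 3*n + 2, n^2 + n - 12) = 1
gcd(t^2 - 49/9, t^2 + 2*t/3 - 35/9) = t + 7/3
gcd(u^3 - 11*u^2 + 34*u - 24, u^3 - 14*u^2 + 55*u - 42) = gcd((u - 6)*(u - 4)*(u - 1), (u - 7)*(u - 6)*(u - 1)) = u^2 - 7*u + 6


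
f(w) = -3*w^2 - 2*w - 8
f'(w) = -6*w - 2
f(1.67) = -19.71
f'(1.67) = -12.02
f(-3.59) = -39.48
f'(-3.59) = 19.54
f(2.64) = -34.19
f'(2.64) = -17.84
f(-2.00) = -16.00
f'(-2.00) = 10.00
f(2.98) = -40.60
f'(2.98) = -19.88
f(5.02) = -93.64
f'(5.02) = -32.12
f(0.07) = -8.15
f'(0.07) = -2.42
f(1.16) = -14.36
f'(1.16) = -8.96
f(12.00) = -464.00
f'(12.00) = -74.00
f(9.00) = -269.00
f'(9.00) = -56.00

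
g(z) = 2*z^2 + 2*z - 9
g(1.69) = 0.09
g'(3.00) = 14.00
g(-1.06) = -8.87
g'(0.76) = 5.04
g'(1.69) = 8.76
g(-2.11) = -4.32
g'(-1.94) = -5.76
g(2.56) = 9.23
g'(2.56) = 12.24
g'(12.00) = 50.00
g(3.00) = 15.00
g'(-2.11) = -6.44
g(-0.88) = -9.21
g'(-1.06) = -2.24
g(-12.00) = 255.00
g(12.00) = 303.00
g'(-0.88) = -1.52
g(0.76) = -6.32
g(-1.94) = -5.35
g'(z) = 4*z + 2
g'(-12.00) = -46.00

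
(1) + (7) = 8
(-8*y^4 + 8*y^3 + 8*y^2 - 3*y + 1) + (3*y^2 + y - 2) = -8*y^4 + 8*y^3 + 11*y^2 - 2*y - 1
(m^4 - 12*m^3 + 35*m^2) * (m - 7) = m^5 - 19*m^4 + 119*m^3 - 245*m^2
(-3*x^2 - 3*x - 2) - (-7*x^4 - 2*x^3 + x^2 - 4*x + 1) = 7*x^4 + 2*x^3 - 4*x^2 + x - 3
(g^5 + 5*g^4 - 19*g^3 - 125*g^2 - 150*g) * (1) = g^5 + 5*g^4 - 19*g^3 - 125*g^2 - 150*g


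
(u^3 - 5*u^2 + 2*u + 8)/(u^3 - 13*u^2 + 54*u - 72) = (u^2 - u - 2)/(u^2 - 9*u + 18)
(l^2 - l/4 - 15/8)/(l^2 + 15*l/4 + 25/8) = (2*l - 3)/(2*l + 5)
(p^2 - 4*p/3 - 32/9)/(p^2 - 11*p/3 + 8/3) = (p + 4/3)/(p - 1)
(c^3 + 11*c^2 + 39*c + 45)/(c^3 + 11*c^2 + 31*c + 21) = (c^2 + 8*c + 15)/(c^2 + 8*c + 7)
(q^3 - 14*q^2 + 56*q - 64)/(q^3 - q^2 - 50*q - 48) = (q^2 - 6*q + 8)/(q^2 + 7*q + 6)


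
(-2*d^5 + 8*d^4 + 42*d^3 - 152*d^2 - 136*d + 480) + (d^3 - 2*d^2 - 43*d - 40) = -2*d^5 + 8*d^4 + 43*d^3 - 154*d^2 - 179*d + 440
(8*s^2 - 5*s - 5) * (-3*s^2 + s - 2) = -24*s^4 + 23*s^3 - 6*s^2 + 5*s + 10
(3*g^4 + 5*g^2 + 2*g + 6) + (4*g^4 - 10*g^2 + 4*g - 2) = 7*g^4 - 5*g^2 + 6*g + 4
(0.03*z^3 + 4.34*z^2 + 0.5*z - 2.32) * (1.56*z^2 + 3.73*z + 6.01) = 0.0468*z^5 + 6.8823*z^4 + 17.1485*z^3 + 24.3292*z^2 - 5.6486*z - 13.9432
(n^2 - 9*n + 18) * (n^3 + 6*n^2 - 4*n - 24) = n^5 - 3*n^4 - 40*n^3 + 120*n^2 + 144*n - 432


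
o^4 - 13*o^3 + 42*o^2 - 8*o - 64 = (o - 8)*(o - 4)*(o - 2)*(o + 1)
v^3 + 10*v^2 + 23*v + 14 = (v + 1)*(v + 2)*(v + 7)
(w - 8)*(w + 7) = w^2 - w - 56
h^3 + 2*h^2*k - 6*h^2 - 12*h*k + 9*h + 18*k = (h - 3)^2*(h + 2*k)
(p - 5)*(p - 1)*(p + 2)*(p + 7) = p^4 + 3*p^3 - 35*p^2 - 39*p + 70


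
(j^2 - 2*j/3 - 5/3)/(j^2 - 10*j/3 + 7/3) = (3*j^2 - 2*j - 5)/(3*j^2 - 10*j + 7)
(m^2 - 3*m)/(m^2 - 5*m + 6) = m/(m - 2)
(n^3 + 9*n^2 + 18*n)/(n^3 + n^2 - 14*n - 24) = n*(n + 6)/(n^2 - 2*n - 8)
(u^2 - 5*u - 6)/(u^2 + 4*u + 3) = (u - 6)/(u + 3)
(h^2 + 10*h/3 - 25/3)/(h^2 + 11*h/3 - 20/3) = (3*h - 5)/(3*h - 4)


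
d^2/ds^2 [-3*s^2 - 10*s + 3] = -6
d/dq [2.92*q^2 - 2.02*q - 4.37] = 5.84*q - 2.02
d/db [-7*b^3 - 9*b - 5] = -21*b^2 - 9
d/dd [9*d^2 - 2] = 18*d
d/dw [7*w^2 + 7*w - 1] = 14*w + 7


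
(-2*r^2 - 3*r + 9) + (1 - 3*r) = -2*r^2 - 6*r + 10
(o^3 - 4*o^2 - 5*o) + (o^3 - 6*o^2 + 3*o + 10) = 2*o^3 - 10*o^2 - 2*o + 10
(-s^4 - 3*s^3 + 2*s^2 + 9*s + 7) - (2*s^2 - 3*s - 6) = -s^4 - 3*s^3 + 12*s + 13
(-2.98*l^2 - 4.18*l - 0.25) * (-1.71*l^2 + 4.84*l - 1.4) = 5.0958*l^4 - 7.2754*l^3 - 15.6317*l^2 + 4.642*l + 0.35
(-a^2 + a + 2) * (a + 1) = -a^3 + 3*a + 2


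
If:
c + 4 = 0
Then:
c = -4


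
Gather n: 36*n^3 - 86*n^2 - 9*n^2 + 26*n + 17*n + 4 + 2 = 36*n^3 - 95*n^2 + 43*n + 6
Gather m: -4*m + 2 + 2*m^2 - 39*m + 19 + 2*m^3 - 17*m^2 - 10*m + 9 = 2*m^3 - 15*m^2 - 53*m + 30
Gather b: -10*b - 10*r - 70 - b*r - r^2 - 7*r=b*(-r - 10) - r^2 - 17*r - 70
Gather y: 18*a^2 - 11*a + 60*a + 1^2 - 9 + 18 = 18*a^2 + 49*a + 10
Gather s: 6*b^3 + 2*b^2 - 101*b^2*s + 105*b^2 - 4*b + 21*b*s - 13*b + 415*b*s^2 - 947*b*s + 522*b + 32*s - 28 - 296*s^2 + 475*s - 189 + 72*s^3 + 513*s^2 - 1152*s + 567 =6*b^3 + 107*b^2 + 505*b + 72*s^3 + s^2*(415*b + 217) + s*(-101*b^2 - 926*b - 645) + 350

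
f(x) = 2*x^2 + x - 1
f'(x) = 4*x + 1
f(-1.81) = 3.74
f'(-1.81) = -6.24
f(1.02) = 2.10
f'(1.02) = 5.08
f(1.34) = 3.93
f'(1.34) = 6.36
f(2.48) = 13.78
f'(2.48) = 10.92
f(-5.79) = 60.26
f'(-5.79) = -22.16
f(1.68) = 6.32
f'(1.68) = 7.72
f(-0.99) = -0.03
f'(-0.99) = -2.96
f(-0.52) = -0.98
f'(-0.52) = -1.08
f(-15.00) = 434.00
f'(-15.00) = -59.00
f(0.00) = -1.00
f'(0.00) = 1.00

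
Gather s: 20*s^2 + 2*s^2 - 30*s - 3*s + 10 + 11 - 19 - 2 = 22*s^2 - 33*s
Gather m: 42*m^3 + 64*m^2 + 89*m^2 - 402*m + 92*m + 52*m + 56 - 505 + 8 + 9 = 42*m^3 + 153*m^2 - 258*m - 432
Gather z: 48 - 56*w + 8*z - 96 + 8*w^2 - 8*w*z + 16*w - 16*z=8*w^2 - 40*w + z*(-8*w - 8) - 48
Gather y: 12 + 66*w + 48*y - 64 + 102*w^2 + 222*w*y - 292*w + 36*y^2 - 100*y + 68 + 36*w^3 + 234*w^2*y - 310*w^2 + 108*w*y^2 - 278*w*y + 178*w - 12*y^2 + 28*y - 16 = 36*w^3 - 208*w^2 - 48*w + y^2*(108*w + 24) + y*(234*w^2 - 56*w - 24)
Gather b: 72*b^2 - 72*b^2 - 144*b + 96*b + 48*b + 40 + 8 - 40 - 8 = 0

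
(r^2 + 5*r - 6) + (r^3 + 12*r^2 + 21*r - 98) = r^3 + 13*r^2 + 26*r - 104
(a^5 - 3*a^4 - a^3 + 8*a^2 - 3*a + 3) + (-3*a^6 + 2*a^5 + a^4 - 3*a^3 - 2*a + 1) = -3*a^6 + 3*a^5 - 2*a^4 - 4*a^3 + 8*a^2 - 5*a + 4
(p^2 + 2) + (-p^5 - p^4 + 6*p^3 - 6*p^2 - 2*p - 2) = -p^5 - p^4 + 6*p^3 - 5*p^2 - 2*p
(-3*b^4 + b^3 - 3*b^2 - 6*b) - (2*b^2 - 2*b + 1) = -3*b^4 + b^3 - 5*b^2 - 4*b - 1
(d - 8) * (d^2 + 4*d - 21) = d^3 - 4*d^2 - 53*d + 168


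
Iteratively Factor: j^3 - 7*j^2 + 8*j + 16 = (j - 4)*(j^2 - 3*j - 4) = (j - 4)*(j + 1)*(j - 4)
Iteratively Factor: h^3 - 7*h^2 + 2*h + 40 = (h + 2)*(h^2 - 9*h + 20) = (h - 4)*(h + 2)*(h - 5)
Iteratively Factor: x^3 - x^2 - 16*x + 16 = (x - 1)*(x^2 - 16) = (x - 4)*(x - 1)*(x + 4)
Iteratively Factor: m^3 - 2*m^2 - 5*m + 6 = (m - 3)*(m^2 + m - 2) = (m - 3)*(m + 2)*(m - 1)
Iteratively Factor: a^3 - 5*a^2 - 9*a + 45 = (a - 3)*(a^2 - 2*a - 15) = (a - 3)*(a + 3)*(a - 5)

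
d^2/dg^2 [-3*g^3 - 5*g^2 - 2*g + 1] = -18*g - 10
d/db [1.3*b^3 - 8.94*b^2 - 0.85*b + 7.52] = 3.9*b^2 - 17.88*b - 0.85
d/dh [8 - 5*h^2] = -10*h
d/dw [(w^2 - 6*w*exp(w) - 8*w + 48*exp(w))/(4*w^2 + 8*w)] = (-3*w^3*exp(w) + 21*w^2*exp(w) + 5*w^2 - 48*exp(w))/(2*w^2*(w^2 + 4*w + 4))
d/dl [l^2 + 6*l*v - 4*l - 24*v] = 2*l + 6*v - 4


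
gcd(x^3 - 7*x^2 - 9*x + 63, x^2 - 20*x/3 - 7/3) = x - 7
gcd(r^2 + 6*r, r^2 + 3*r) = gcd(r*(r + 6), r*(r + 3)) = r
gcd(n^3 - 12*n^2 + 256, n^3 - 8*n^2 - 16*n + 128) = n^2 - 4*n - 32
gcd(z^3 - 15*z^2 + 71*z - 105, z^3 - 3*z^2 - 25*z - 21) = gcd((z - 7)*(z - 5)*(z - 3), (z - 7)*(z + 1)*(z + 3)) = z - 7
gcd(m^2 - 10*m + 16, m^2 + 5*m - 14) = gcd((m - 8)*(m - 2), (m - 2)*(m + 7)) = m - 2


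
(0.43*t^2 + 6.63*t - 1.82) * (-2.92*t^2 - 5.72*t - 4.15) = -1.2556*t^4 - 21.8192*t^3 - 34.3937*t^2 - 17.1041*t + 7.553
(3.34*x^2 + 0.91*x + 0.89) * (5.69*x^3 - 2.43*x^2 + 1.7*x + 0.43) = 19.0046*x^5 - 2.9383*x^4 + 8.5308*x^3 + 0.8205*x^2 + 1.9043*x + 0.3827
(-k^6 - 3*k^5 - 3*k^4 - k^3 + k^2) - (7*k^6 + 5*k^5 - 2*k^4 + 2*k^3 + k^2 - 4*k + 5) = -8*k^6 - 8*k^5 - k^4 - 3*k^3 + 4*k - 5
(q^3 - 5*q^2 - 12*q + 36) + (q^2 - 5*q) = q^3 - 4*q^2 - 17*q + 36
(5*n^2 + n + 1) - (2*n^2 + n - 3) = 3*n^2 + 4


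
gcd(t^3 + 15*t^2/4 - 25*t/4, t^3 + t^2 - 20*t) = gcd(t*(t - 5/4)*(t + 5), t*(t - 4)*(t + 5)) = t^2 + 5*t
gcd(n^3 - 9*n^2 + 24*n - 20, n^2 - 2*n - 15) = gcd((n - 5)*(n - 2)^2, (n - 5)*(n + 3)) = n - 5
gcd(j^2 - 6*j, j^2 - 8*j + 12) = j - 6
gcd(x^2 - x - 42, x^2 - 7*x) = x - 7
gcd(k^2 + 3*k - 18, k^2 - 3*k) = k - 3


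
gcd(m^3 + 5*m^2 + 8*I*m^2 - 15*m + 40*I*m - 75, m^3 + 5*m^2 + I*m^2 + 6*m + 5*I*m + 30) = m^2 + m*(5 + 3*I) + 15*I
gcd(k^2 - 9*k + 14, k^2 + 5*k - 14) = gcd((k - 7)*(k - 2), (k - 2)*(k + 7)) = k - 2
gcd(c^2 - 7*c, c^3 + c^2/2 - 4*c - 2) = 1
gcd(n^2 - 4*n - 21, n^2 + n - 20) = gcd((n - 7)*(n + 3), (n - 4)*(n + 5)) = 1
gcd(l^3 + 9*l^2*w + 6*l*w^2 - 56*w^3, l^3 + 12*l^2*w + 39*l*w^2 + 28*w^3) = l^2 + 11*l*w + 28*w^2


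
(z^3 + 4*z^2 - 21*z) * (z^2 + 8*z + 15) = z^5 + 12*z^4 + 26*z^3 - 108*z^2 - 315*z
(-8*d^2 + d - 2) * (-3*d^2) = 24*d^4 - 3*d^3 + 6*d^2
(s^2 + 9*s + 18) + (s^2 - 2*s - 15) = 2*s^2 + 7*s + 3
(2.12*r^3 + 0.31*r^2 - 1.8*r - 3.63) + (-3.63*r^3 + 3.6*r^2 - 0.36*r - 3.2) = -1.51*r^3 + 3.91*r^2 - 2.16*r - 6.83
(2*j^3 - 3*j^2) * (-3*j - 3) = -6*j^4 + 3*j^3 + 9*j^2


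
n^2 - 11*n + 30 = (n - 6)*(n - 5)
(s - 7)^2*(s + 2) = s^3 - 12*s^2 + 21*s + 98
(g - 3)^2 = g^2 - 6*g + 9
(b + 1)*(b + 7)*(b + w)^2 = b^4 + 2*b^3*w + 8*b^3 + b^2*w^2 + 16*b^2*w + 7*b^2 + 8*b*w^2 + 14*b*w + 7*w^2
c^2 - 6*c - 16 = (c - 8)*(c + 2)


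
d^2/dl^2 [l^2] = 2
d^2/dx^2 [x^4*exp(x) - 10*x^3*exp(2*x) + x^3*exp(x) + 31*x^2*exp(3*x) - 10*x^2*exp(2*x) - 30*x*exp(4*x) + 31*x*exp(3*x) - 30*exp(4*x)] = (x^4 - 40*x^3*exp(x) + 9*x^3 + 279*x^2*exp(2*x) - 160*x^2*exp(x) + 18*x^2 - 480*x*exp(3*x) + 651*x*exp(2*x) - 140*x*exp(x) + 6*x - 720*exp(3*x) + 248*exp(2*x) - 20*exp(x))*exp(x)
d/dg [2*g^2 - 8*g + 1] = 4*g - 8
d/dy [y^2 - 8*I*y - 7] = 2*y - 8*I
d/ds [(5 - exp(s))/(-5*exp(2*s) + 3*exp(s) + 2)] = (-(exp(s) - 5)*(10*exp(s) - 3) + 5*exp(2*s) - 3*exp(s) - 2)*exp(s)/(-5*exp(2*s) + 3*exp(s) + 2)^2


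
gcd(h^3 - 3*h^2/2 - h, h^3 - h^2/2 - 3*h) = h^2 - 2*h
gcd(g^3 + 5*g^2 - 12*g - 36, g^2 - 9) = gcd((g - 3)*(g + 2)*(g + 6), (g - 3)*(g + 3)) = g - 3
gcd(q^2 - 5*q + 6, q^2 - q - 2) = q - 2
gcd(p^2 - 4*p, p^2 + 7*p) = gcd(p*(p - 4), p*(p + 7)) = p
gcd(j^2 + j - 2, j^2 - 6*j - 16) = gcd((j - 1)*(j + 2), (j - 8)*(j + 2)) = j + 2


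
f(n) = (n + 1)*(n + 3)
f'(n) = 2*n + 4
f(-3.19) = 0.42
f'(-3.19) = -2.38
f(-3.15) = 0.32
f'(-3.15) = -2.30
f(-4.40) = 4.76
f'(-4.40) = -4.80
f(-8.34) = 39.20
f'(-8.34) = -12.68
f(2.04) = 15.32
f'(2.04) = 8.08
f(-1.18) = -0.33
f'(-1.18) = 1.64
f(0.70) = 6.29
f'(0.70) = 5.40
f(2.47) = 18.98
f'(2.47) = 8.94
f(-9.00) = 48.00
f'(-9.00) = -14.00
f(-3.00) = 0.00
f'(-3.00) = -2.00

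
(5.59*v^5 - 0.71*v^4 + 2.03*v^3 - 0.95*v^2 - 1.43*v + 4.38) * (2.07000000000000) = 11.5713*v^5 - 1.4697*v^4 + 4.2021*v^3 - 1.9665*v^2 - 2.9601*v + 9.0666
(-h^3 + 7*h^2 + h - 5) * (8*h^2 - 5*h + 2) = -8*h^5 + 61*h^4 - 29*h^3 - 31*h^2 + 27*h - 10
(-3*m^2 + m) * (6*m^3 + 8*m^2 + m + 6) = -18*m^5 - 18*m^4 + 5*m^3 - 17*m^2 + 6*m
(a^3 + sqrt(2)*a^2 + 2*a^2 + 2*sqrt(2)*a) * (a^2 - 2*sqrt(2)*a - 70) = a^5 - sqrt(2)*a^4 + 2*a^4 - 74*a^3 - 2*sqrt(2)*a^3 - 148*a^2 - 70*sqrt(2)*a^2 - 140*sqrt(2)*a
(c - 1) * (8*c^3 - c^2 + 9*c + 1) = 8*c^4 - 9*c^3 + 10*c^2 - 8*c - 1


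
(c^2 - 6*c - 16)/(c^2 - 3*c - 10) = (c - 8)/(c - 5)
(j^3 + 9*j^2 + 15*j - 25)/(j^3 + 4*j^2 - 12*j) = (j^3 + 9*j^2 + 15*j - 25)/(j*(j^2 + 4*j - 12))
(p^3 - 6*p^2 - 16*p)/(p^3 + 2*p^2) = (p - 8)/p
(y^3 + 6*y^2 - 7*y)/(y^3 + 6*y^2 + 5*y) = (y^2 + 6*y - 7)/(y^2 + 6*y + 5)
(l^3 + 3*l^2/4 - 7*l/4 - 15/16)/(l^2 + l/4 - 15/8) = l + 1/2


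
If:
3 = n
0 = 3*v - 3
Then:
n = 3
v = 1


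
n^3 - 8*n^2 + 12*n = n*(n - 6)*(n - 2)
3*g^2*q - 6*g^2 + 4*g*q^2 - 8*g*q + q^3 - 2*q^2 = (g + q)*(3*g + q)*(q - 2)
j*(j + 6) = j^2 + 6*j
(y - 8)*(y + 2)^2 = y^3 - 4*y^2 - 28*y - 32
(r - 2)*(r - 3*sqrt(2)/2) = r^2 - 3*sqrt(2)*r/2 - 2*r + 3*sqrt(2)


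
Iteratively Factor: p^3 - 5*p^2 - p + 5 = (p - 5)*(p^2 - 1) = (p - 5)*(p - 1)*(p + 1)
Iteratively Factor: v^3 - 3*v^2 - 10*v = (v - 5)*(v^2 + 2*v) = v*(v - 5)*(v + 2)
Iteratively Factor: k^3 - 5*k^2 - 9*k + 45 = (k - 5)*(k^2 - 9) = (k - 5)*(k - 3)*(k + 3)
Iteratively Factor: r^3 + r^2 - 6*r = (r - 2)*(r^2 + 3*r) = (r - 2)*(r + 3)*(r)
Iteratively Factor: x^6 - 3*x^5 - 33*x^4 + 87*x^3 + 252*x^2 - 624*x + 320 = (x - 1)*(x^5 - 2*x^4 - 35*x^3 + 52*x^2 + 304*x - 320) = (x - 5)*(x - 1)*(x^4 + 3*x^3 - 20*x^2 - 48*x + 64) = (x - 5)*(x - 1)*(x + 4)*(x^3 - x^2 - 16*x + 16) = (x - 5)*(x - 1)*(x + 4)^2*(x^2 - 5*x + 4) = (x - 5)*(x - 1)^2*(x + 4)^2*(x - 4)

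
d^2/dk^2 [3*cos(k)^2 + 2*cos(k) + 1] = -2*cos(k) - 6*cos(2*k)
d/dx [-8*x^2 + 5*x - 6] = 5 - 16*x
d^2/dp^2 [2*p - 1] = 0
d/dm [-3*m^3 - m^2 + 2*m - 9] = -9*m^2 - 2*m + 2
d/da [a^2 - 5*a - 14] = 2*a - 5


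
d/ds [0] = 0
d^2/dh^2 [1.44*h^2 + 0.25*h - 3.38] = 2.88000000000000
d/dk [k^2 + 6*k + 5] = 2*k + 6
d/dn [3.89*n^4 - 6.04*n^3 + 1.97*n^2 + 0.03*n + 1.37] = 15.56*n^3 - 18.12*n^2 + 3.94*n + 0.03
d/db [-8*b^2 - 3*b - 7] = -16*b - 3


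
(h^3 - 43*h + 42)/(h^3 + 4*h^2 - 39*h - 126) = (h - 1)/(h + 3)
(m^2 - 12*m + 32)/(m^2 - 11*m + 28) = (m - 8)/(m - 7)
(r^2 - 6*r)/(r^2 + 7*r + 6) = r*(r - 6)/(r^2 + 7*r + 6)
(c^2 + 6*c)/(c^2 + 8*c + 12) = c/(c + 2)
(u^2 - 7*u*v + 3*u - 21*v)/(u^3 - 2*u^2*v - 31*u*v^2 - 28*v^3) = (u + 3)/(u^2 + 5*u*v + 4*v^2)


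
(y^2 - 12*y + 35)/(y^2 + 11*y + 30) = (y^2 - 12*y + 35)/(y^2 + 11*y + 30)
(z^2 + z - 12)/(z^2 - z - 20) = (z - 3)/(z - 5)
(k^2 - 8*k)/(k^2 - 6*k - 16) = k/(k + 2)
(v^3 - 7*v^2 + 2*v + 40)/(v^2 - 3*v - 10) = v - 4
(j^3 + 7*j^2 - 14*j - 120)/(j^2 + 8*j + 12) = (j^2 + j - 20)/(j + 2)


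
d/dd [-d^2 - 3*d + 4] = -2*d - 3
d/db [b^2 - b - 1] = 2*b - 1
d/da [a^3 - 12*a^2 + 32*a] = 3*a^2 - 24*a + 32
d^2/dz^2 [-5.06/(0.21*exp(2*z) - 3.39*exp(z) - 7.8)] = (5.06*(0.42*exp(z) - 3.39)*(0.84*exp(z) - 6.78)*exp(z) + (4.2504*exp(z) - 17.1534)*(-0.21*exp(2*z) + 3.39*exp(z) + 7.8))*exp(z)/(-0.21*exp(2*z) + 3.39*exp(z) + 7.8)^3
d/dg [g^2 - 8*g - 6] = 2*g - 8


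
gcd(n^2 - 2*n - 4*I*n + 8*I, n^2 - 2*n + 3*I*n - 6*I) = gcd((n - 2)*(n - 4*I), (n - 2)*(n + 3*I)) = n - 2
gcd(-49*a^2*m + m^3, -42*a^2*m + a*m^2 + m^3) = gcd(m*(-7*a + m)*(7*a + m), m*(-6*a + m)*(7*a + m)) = 7*a*m + m^2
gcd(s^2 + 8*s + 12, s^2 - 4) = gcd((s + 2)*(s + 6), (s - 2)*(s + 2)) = s + 2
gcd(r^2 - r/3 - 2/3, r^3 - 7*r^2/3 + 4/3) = r^2 - r/3 - 2/3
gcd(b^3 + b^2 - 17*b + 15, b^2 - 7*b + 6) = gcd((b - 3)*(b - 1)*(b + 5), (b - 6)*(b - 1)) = b - 1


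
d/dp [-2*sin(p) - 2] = -2*cos(p)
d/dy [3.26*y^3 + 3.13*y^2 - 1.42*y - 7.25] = 9.78*y^2 + 6.26*y - 1.42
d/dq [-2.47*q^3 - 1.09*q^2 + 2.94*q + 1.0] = -7.41*q^2 - 2.18*q + 2.94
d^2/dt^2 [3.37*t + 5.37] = 0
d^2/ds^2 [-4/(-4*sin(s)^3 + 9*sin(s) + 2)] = 12*(-6*(4*sin(s)^2 - 3)^2*cos(s)^2 + (12*sin(s)^2 - 11)*(6*sin(s) + sin(3*s) + 2)*sin(s))/(6*sin(s) + sin(3*s) + 2)^3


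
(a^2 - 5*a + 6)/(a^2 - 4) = (a - 3)/(a + 2)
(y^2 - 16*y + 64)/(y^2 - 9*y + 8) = (y - 8)/(y - 1)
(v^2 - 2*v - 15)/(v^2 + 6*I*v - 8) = (v^2 - 2*v - 15)/(v^2 + 6*I*v - 8)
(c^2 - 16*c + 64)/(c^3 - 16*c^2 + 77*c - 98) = (c^2 - 16*c + 64)/(c^3 - 16*c^2 + 77*c - 98)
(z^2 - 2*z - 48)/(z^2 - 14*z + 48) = (z + 6)/(z - 6)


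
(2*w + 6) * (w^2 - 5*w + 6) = 2*w^3 - 4*w^2 - 18*w + 36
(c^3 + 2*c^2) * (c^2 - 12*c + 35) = c^5 - 10*c^4 + 11*c^3 + 70*c^2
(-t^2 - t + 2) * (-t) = t^3 + t^2 - 2*t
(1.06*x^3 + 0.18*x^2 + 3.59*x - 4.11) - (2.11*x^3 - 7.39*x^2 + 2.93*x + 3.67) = -1.05*x^3 + 7.57*x^2 + 0.66*x - 7.78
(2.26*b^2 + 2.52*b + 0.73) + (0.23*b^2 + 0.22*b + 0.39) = 2.49*b^2 + 2.74*b + 1.12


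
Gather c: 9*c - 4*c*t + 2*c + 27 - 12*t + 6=c*(11 - 4*t) - 12*t + 33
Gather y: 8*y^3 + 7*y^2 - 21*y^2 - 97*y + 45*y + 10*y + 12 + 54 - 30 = 8*y^3 - 14*y^2 - 42*y + 36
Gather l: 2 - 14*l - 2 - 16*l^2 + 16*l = -16*l^2 + 2*l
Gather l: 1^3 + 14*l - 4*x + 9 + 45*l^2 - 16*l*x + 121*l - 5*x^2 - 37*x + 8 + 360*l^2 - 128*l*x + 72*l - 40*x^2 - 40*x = 405*l^2 + l*(207 - 144*x) - 45*x^2 - 81*x + 18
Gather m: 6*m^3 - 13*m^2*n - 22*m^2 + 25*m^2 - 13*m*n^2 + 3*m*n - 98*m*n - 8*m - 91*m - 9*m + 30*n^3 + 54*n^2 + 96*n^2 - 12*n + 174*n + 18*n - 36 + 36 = 6*m^3 + m^2*(3 - 13*n) + m*(-13*n^2 - 95*n - 108) + 30*n^3 + 150*n^2 + 180*n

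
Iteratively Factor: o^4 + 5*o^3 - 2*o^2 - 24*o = (o)*(o^3 + 5*o^2 - 2*o - 24) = o*(o + 3)*(o^2 + 2*o - 8) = o*(o - 2)*(o + 3)*(o + 4)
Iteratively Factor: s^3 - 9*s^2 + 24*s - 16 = (s - 1)*(s^2 - 8*s + 16) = (s - 4)*(s - 1)*(s - 4)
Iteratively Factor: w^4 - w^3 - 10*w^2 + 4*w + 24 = (w + 2)*(w^3 - 3*w^2 - 4*w + 12) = (w - 3)*(w + 2)*(w^2 - 4) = (w - 3)*(w + 2)^2*(w - 2)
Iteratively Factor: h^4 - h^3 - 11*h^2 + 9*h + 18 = (h + 1)*(h^3 - 2*h^2 - 9*h + 18) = (h + 1)*(h + 3)*(h^2 - 5*h + 6) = (h - 2)*(h + 1)*(h + 3)*(h - 3)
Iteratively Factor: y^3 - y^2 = (y - 1)*(y^2) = y*(y - 1)*(y)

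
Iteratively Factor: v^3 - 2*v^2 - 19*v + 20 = (v + 4)*(v^2 - 6*v + 5) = (v - 5)*(v + 4)*(v - 1)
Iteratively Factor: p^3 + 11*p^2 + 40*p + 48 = (p + 4)*(p^2 + 7*p + 12) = (p + 4)^2*(p + 3)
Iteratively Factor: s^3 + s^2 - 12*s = (s)*(s^2 + s - 12) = s*(s + 4)*(s - 3)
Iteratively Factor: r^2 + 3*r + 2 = (r + 2)*(r + 1)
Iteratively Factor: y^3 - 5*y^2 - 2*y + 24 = (y + 2)*(y^2 - 7*y + 12) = (y - 3)*(y + 2)*(y - 4)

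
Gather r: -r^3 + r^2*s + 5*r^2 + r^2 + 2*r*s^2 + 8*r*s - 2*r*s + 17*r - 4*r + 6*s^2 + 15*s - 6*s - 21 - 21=-r^3 + r^2*(s + 6) + r*(2*s^2 + 6*s + 13) + 6*s^2 + 9*s - 42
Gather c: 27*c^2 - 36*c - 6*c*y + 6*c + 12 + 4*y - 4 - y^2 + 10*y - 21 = 27*c^2 + c*(-6*y - 30) - y^2 + 14*y - 13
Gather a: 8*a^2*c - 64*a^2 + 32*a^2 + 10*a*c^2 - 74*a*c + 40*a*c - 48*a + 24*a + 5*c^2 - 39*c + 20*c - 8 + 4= a^2*(8*c - 32) + a*(10*c^2 - 34*c - 24) + 5*c^2 - 19*c - 4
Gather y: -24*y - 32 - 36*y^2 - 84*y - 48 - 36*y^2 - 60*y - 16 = -72*y^2 - 168*y - 96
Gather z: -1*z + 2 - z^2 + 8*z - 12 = -z^2 + 7*z - 10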